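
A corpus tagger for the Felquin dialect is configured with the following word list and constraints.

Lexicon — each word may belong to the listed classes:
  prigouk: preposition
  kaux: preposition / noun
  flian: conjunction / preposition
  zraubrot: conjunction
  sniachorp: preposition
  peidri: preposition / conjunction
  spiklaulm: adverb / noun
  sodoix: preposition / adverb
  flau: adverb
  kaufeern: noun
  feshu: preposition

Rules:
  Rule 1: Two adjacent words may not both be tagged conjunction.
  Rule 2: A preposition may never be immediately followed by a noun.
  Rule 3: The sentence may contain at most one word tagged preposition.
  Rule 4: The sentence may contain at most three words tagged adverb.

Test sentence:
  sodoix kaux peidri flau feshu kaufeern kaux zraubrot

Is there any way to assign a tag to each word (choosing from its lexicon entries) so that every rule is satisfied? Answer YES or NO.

Candidates per position — 1:sodoix {preposition,adverb}; 2:kaux {preposition,noun}; 3:peidri {preposition,conjunction}; 4:flau {adverb}; 5:feshu {preposition}; 6:kaufeern {noun}; 7:kaux {preposition,noun}; 8:zraubrot {conjunction}.
Rule 2 cannot be satisfied by any choice of tags from the lexicon.
So there is no consistent tagging.

NO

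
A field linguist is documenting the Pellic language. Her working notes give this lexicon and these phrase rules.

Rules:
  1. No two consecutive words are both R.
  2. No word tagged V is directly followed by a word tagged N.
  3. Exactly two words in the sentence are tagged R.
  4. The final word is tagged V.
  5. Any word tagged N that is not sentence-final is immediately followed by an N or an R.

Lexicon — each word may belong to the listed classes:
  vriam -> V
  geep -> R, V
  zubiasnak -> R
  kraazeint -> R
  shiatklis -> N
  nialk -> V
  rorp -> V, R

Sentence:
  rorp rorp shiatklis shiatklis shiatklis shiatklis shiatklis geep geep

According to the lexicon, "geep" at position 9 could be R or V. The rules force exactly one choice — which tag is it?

Candidates per position — 1:rorp {V,R}; 2:rorp {V,R}; 3:shiatklis {N}; 4:shiatklis {N}; 5:shiatklis {N}; 6:shiatklis {N}; 7:shiatklis {N}; 8:geep {R,V}; 9:geep {R,V}.
Position 2: tagging it V would leave rule 2 unsatisfiable, so it must be R.
Position 8: tagging it V would leave rule 5 unsatisfiable, so it must be R.
Position 9: tagging it R would leave rule 1 unsatisfiable, so it must be V.
Position 1: tagging it R would leave rule 1 unsatisfiable, so it must be V.
The only consistent sequence is: V R N N N N N R V.
Check: rule 1 holds; rule 2 holds; rule 3 holds; rule 4 holds; rule 5 holds.

V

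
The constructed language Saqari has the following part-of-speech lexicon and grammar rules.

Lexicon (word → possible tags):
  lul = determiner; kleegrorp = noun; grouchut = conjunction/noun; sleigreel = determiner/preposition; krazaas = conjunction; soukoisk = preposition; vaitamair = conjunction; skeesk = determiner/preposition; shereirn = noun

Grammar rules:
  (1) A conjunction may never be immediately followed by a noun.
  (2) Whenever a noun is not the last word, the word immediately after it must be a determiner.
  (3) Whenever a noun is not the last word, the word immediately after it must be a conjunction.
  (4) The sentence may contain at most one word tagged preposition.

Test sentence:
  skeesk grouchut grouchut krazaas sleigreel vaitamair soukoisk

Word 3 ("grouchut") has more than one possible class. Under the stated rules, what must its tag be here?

conjunction

Candidates per position — 1:skeesk {determiner,preposition}; 2:grouchut {conjunction,noun}; 3:grouchut {conjunction,noun}; 4:krazaas {conjunction}; 5:sleigreel {determiner,preposition}; 6:vaitamair {conjunction}; 7:soukoisk {preposition}.
At position 1, choosing preposition makes rule 4 impossible to satisfy; hence determiner.
At position 2, choosing noun makes rule 2 impossible to satisfy; hence conjunction.
At position 3, choosing noun makes rule 1 impossible to satisfy; hence conjunction.
At position 5, choosing preposition makes rule 4 impossible to satisfy; hence determiner.
That leaves exactly one tagging: determiner conjunction conjunction conjunction determiner conjunction preposition.
Rule-by-rule: rule 1 ok; rule 2 ok; rule 3 ok; rule 4 ok.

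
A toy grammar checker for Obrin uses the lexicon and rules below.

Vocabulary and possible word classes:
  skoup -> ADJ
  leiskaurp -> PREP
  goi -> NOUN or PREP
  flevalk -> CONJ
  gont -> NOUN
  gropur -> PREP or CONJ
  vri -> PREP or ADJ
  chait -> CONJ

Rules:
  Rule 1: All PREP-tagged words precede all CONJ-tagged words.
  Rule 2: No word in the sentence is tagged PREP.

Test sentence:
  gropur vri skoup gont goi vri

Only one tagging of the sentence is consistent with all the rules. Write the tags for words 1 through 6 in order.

CONJ ADJ ADJ NOUN NOUN ADJ

Candidates per position — 1:gropur {PREP,CONJ}; 2:vri {PREP,ADJ}; 3:skoup {ADJ}; 4:gont {NOUN}; 5:goi {NOUN,PREP}; 6:vri {PREP,ADJ}.
Position 1: PREP is ruled out by rule 2; that leaves CONJ.
Position 2: PREP is ruled out by rule 1; that leaves ADJ.
Position 5: PREP is ruled out by rule 1; that leaves NOUN.
Position 6: PREP is ruled out by rule 1; that leaves ADJ.
The unique satisfying tagging is: CONJ ADJ ADJ NOUN NOUN ADJ.
Check: rule 1 holds; rule 2 holds.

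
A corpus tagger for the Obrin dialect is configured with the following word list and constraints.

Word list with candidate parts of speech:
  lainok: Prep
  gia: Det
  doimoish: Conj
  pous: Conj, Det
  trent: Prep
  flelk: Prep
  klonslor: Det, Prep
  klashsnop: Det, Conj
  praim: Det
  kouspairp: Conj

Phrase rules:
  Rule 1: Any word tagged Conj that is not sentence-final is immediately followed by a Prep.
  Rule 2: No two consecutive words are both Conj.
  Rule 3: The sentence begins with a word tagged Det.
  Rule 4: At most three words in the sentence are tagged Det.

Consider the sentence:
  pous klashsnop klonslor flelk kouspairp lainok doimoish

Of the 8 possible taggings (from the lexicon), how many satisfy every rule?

3

Candidates per position — 1:pous {Conj,Det}; 2:klashsnop {Det,Conj}; 3:klonslor {Det,Prep}; 4:flelk {Prep}; 5:kouspairp {Conj}; 6:lainok {Prep}; 7:doimoish {Conj}.
There are 8 candidate sequences in total.
The sequences that satisfy every rule: Det Det Det Prep Conj Prep Conj; Det Det Prep Prep Conj Prep Conj; Det Conj Prep Prep Conj Prep Conj.
Count = 3.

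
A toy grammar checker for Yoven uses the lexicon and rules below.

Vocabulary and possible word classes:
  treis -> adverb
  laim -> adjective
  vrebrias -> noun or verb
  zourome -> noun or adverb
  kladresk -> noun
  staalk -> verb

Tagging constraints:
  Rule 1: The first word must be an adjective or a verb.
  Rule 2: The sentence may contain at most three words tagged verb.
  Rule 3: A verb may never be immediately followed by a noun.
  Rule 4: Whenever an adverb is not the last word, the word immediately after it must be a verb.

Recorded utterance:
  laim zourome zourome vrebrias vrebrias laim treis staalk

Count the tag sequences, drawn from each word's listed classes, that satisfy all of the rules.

4

Candidates per position — 1:laim {adjective}; 2:zourome {noun,adverb}; 3:zourome {noun,adverb}; 4:vrebrias {noun,verb}; 5:vrebrias {noun,verb}; 6:laim {adjective}; 7:treis {adverb}; 8:staalk {verb}.
There are 16 candidate sequences in total.
The sequences that satisfy every rule: adjective noun noun noun noun adjective adverb verb; adjective noun noun noun verb adjective adverb verb; adjective noun noun verb verb adjective adverb verb; adjective noun adverb verb verb adjective adverb verb.
Count = 4.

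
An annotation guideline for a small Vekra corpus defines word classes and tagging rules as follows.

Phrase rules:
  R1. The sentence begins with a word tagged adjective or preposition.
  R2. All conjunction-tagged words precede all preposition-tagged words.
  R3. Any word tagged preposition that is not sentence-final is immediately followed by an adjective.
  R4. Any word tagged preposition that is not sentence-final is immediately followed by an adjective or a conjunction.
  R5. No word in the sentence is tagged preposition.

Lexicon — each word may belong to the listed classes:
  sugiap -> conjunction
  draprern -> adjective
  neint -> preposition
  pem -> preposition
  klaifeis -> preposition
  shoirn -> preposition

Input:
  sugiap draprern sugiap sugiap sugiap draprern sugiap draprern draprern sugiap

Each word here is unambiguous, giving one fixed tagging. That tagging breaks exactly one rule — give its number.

1

Fixed tagging: conjunction adjective conjunction conjunction conjunction adjective conjunction adjective adjective conjunction.
Checking each rule: R1 ✗, R2 ✓, R3 ✓, R4 ✓, R5 ✓.
Only rule 1 fails.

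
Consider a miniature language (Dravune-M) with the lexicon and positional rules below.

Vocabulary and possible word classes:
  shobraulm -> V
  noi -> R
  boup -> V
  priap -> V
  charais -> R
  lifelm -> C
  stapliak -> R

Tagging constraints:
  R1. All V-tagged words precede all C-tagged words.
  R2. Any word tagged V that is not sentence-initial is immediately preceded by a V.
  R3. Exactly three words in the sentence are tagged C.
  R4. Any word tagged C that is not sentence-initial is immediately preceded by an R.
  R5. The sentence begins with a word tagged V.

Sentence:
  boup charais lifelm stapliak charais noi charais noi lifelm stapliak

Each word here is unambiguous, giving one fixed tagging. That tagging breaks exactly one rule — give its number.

Fixed tagging: V R C R R R R R C R.
Rule check: R1 ✓, R2 ✓, R3 ✗, R4 ✓, R5 ✓.
Only rule 3 fails.

3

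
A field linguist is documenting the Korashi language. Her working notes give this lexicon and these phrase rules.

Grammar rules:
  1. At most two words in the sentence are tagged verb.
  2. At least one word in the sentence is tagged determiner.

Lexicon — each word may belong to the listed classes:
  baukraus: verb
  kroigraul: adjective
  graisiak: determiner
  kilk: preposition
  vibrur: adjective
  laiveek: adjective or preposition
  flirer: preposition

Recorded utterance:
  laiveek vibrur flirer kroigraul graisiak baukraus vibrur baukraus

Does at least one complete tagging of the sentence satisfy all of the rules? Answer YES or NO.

YES

Candidates per position — 1:laiveek {adjective,preposition}; 2:vibrur {adjective}; 3:flirer {preposition}; 4:kroigraul {adjective}; 5:graisiak {determiner}; 6:baukraus {verb}; 7:vibrur {adjective}; 8:baukraus {verb}.
One satisfying assignment: preposition adjective preposition adjective determiner verb adjective verb.
Verifying each rule — rule 1 holds; rule 2 holds.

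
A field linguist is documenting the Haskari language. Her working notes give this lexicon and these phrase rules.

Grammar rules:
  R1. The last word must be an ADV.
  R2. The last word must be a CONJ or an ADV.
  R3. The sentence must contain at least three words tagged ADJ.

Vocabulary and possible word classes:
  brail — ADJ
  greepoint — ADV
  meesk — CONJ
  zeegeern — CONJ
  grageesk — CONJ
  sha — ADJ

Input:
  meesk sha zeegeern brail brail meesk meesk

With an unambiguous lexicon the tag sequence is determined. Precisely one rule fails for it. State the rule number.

Fixed tagging: CONJ ADJ CONJ ADJ ADJ CONJ CONJ.
Applying the rules: R1 violated, R2 holds, R3 holds.
Only rule 1 fails.

1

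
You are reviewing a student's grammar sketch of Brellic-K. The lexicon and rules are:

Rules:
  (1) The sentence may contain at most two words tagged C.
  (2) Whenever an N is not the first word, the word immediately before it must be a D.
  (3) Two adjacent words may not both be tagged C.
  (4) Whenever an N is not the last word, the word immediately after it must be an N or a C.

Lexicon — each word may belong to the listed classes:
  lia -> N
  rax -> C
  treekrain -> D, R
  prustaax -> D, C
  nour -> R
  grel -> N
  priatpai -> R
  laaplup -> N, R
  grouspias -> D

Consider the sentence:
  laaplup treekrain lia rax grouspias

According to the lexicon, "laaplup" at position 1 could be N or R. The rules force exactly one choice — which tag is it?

R

Candidates per position — 1:laaplup {N,R}; 2:treekrain {D,R}; 3:lia {N}; 4:rax {C}; 5:grouspias {D}.
Position 1: N is ruled out by rule 4; that leaves R.
Position 2: R is ruled out by rule 2; that leaves D.
The unique satisfying tagging is: R D N C D.
Checking: rule 1 ok; rule 2 ok; rule 3 ok; rule 4 ok.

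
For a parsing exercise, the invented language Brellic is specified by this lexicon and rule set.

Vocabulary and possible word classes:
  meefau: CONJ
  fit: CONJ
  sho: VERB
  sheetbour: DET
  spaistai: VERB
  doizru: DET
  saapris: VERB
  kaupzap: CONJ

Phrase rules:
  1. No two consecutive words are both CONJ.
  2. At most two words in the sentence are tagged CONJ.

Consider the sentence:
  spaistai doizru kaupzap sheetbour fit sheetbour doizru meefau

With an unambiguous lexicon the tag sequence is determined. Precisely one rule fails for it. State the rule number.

2

Fixed tagging: VERB DET CONJ DET CONJ DET DET CONJ.
Rule check: R1 pass, R2 fail.
Only rule 2 fails.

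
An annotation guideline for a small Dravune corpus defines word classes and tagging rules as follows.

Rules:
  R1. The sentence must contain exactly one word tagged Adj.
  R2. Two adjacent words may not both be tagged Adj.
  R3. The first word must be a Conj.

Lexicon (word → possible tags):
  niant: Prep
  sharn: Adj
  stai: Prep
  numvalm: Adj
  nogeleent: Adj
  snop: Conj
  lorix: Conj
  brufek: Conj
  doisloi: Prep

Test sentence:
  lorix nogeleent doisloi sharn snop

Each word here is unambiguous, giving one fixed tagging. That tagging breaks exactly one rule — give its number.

Fixed tagging: Conj Adj Prep Adj Conj.
Applying the rules: R1 violated, R2 holds, R3 holds.
Only rule 1 fails.

1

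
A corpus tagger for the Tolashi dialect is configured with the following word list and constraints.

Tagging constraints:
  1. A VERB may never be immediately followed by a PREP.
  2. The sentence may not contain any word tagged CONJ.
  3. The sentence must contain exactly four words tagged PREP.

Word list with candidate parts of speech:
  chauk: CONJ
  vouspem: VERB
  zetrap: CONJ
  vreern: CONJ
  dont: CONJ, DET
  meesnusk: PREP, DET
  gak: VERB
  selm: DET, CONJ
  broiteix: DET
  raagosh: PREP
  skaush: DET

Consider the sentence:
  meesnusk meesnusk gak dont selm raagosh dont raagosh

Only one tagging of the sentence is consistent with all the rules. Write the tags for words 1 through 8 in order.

PREP PREP VERB DET DET PREP DET PREP

Candidates per position — 1:meesnusk {PREP,DET}; 2:meesnusk {PREP,DET}; 3:gak {VERB}; 4:dont {CONJ,DET}; 5:selm {DET,CONJ}; 6:raagosh {PREP}; 7:dont {CONJ,DET}; 8:raagosh {PREP}.
Position 1: tagging it DET would leave rule 3 unsatisfiable, so it must be PREP.
Position 2: tagging it DET would leave rule 3 unsatisfiable, so it must be PREP.
Position 4: tagging it CONJ would leave rule 2 unsatisfiable, so it must be DET.
Position 5: tagging it CONJ would leave rule 2 unsatisfiable, so it must be DET.
Position 7: tagging it CONJ would leave rule 2 unsatisfiable, so it must be DET.
So the tagging must be: PREP PREP VERB DET DET PREP DET PREP.
Rule-by-rule: rule 1 satisfied; rule 2 satisfied; rule 3 satisfied.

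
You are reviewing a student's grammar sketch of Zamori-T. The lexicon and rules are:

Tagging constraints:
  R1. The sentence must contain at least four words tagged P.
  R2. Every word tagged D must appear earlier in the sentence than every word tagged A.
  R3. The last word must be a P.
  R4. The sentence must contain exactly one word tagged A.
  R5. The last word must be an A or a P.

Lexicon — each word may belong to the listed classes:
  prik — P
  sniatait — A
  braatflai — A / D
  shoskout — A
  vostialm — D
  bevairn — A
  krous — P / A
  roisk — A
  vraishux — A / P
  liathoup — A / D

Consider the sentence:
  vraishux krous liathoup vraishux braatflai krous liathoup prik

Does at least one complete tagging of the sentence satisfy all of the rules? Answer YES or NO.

YES

Candidates per position — 1:vraishux {A,P}; 2:krous {P,A}; 3:liathoup {A,D}; 4:vraishux {A,P}; 5:braatflai {A,D}; 6:krous {P,A}; 7:liathoup {A,D}; 8:prik {P}.
One satisfying assignment: P P D P D P A P.
Check: rule 1 holds; rule 2 holds; rule 3 holds; rule 4 holds; rule 5 holds.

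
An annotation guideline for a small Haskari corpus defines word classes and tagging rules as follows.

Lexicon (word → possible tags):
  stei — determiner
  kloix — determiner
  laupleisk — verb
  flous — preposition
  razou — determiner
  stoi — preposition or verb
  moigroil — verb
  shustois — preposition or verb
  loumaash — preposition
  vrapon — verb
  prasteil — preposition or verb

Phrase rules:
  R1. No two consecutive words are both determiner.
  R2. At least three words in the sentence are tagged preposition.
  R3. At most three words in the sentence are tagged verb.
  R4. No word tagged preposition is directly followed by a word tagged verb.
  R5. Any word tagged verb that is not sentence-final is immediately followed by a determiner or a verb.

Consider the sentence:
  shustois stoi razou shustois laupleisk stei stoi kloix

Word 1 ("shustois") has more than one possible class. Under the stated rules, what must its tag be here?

preposition

Candidates per position — 1:shustois {preposition,verb}; 2:stoi {preposition,verb}; 3:razou {determiner}; 4:shustois {preposition,verb}; 5:laupleisk {verb}; 6:stei {determiner}; 7:stoi {preposition,verb}; 8:kloix {determiner}.
Word 4 cannot be preposition — rule 4 would then fail for every completion. It is verb.
Word 7 cannot be verb — rule 2 would then fail for every completion. It is preposition.
Word 1 cannot be verb — rule 2 would then fail for every completion. It is preposition.
Word 2 cannot be verb — rule 2 would then fail for every completion. It is preposition.
The unique satisfying tagging is: preposition preposition determiner verb verb determiner preposition determiner.
Checking: rule 1 ✓; rule 2 ✓; rule 3 ✓; rule 4 ✓; rule 5 ✓.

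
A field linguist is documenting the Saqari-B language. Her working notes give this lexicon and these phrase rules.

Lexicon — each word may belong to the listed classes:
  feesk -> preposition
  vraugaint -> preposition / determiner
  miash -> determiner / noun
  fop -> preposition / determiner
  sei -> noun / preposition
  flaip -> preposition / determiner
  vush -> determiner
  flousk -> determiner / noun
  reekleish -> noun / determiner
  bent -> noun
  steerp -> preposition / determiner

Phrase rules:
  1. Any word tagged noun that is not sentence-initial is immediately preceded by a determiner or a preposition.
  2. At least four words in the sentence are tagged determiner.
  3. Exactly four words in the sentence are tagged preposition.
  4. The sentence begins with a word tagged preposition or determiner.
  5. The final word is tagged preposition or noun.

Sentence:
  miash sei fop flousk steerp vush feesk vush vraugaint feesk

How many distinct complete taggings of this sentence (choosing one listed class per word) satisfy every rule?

Candidates per position — 1:miash {determiner,noun}; 2:sei {noun,preposition}; 3:fop {preposition,determiner}; 4:flousk {determiner,noun}; 5:steerp {preposition,determiner}; 6:vush {determiner}; 7:feesk {preposition}; 8:vush {determiner}; 9:vraugaint {preposition,determiner}; 10:feesk {preposition}.
There are 64 candidate sequences in total.
Checking each against the rules leaves 12 sequences.
Count = 12.

12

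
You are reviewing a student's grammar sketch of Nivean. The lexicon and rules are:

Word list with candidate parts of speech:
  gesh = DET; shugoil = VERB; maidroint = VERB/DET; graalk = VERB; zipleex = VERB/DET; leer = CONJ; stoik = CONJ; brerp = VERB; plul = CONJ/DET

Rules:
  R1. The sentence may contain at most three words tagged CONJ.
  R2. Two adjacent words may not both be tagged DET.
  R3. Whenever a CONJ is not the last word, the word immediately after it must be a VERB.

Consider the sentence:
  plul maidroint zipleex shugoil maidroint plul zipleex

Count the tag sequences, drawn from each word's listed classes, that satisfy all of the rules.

Candidates per position — 1:plul {CONJ,DET}; 2:maidroint {VERB,DET}; 3:zipleex {VERB,DET}; 4:shugoil {VERB}; 5:maidroint {VERB,DET}; 6:plul {CONJ,DET}; 7:zipleex {VERB,DET}.
There are 64 candidate sequences in total.
Checking each against the rules leaves 12 sequences.
Count = 12.

12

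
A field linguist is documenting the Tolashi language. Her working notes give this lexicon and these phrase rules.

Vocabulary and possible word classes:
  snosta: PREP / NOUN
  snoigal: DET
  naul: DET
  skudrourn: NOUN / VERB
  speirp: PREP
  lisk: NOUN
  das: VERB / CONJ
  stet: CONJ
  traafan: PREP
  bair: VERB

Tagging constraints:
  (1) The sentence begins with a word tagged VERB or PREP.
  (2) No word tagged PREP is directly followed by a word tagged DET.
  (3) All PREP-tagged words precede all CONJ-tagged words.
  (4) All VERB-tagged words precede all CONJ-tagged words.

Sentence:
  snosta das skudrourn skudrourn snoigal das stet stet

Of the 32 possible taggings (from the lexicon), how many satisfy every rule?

9

Candidates per position — 1:snosta {PREP,NOUN}; 2:das {VERB,CONJ}; 3:skudrourn {NOUN,VERB}; 4:skudrourn {NOUN,VERB}; 5:snoigal {DET}; 6:das {VERB,CONJ}; 7:stet {CONJ}; 8:stet {CONJ}.
There are 32 candidate sequences in total.
Checking each against the rules leaves 9 sequences.
Count = 9.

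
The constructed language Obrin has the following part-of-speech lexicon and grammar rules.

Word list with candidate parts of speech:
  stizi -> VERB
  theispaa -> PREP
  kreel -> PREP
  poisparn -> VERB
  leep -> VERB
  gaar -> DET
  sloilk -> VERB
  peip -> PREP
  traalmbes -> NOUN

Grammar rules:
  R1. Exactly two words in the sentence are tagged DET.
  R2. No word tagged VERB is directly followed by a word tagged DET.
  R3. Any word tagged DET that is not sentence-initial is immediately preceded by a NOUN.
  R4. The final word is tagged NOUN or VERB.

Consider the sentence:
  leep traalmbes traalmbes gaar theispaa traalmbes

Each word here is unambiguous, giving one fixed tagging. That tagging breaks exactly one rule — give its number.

1

Fixed tagging: VERB NOUN NOUN DET PREP NOUN.
Rule check: R1 violated, R2 holds, R3 holds, R4 holds.
Only rule 1 fails.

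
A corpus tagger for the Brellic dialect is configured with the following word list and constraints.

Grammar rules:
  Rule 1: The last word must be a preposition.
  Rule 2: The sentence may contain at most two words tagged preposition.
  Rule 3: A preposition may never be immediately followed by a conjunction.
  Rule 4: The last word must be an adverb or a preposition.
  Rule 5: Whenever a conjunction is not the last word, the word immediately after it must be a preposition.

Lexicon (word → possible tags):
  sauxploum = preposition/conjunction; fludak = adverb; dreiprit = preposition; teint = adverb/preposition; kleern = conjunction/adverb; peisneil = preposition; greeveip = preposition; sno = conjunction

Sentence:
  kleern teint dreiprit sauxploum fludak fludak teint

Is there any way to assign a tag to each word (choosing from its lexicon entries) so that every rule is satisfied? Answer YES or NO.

Candidates per position — 1:kleern {conjunction,adverb}; 2:teint {adverb,preposition}; 3:dreiprit {preposition}; 4:sauxploum {preposition,conjunction}; 5:fludak {adverb}; 6:fludak {adverb}; 7:teint {adverb,preposition}.
Every candidate sequence violates at least one rule; no consistent tagging exists.

NO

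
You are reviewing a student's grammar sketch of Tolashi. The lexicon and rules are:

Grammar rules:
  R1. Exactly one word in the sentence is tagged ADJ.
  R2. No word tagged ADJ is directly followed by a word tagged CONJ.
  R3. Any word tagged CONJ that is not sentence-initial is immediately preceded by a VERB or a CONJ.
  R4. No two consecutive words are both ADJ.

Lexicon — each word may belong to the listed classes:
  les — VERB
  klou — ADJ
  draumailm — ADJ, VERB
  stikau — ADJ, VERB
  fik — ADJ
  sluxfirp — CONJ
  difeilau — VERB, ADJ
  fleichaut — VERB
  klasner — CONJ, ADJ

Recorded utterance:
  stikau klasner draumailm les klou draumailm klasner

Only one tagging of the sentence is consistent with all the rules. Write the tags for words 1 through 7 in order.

VERB CONJ VERB VERB ADJ VERB CONJ

Candidates per position — 1:stikau {ADJ,VERB}; 2:klasner {CONJ,ADJ}; 3:draumailm {ADJ,VERB}; 4:les {VERB}; 5:klou {ADJ}; 6:draumailm {ADJ,VERB}; 7:klasner {CONJ,ADJ}.
If word 1 were ADJ, no tagging could satisfy rule 1; so word 1 is VERB.
If word 2 were ADJ, no tagging could satisfy rule 1; so word 2 is CONJ.
If word 3 were ADJ, no tagging could satisfy rule 1; so word 3 is VERB.
If word 6 were ADJ, no tagging could satisfy rule 1; so word 6 is VERB.
If word 7 were ADJ, no tagging could satisfy rule 1; so word 7 is CONJ.
The only consistent sequence is: VERB CONJ VERB VERB ADJ VERB CONJ.
Verifying each rule — rule 1 satisfied; rule 2 satisfied; rule 3 satisfied; rule 4 satisfied.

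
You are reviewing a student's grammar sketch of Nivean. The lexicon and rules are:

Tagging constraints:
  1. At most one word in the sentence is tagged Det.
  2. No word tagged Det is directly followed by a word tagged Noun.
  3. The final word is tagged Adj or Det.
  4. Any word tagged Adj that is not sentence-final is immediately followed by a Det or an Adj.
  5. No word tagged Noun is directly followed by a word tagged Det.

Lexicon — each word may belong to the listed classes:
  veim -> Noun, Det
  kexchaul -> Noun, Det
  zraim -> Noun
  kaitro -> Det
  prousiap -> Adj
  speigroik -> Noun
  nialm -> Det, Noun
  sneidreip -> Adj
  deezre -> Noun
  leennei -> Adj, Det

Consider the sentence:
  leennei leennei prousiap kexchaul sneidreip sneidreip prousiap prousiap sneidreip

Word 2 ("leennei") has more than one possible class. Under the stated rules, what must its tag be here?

Adj

Candidates per position — 1:leennei {Adj,Det}; 2:leennei {Adj,Det}; 3:prousiap {Adj}; 4:kexchaul {Noun,Det}; 5:sneidreip {Adj}; 6:sneidreip {Adj}; 7:prousiap {Adj}; 8:prousiap {Adj}; 9:sneidreip {Adj}.
Position 4: tagging it Noun would leave rule 4 unsatisfiable, so it must be Det.
Position 1: tagging it Det would leave rule 1 unsatisfiable, so it must be Adj.
Position 2: tagging it Det would leave rule 1 unsatisfiable, so it must be Adj.
That leaves exactly one tagging: Adj Adj Adj Det Adj Adj Adj Adj Adj.
Check: rule 1 holds; rule 2 holds; rule 3 holds; rule 4 holds; rule 5 holds.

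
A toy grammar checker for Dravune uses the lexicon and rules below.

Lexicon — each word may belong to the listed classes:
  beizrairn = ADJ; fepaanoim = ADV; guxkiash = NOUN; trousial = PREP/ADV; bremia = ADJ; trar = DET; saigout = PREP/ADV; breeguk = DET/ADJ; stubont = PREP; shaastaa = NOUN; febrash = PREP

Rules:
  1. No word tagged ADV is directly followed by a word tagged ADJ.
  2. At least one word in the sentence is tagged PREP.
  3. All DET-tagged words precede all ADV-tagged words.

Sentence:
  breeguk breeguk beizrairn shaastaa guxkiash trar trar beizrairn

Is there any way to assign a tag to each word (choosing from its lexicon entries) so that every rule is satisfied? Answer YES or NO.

Candidates per position — 1:breeguk {DET,ADJ}; 2:breeguk {DET,ADJ}; 3:beizrairn {ADJ}; 4:shaastaa {NOUN}; 5:guxkiash {NOUN}; 6:trar {DET}; 7:trar {DET}; 8:beizrairn {ADJ}.
Rule 2 cannot be satisfied by any choice of tags from the lexicon.
So there is no consistent tagging.

NO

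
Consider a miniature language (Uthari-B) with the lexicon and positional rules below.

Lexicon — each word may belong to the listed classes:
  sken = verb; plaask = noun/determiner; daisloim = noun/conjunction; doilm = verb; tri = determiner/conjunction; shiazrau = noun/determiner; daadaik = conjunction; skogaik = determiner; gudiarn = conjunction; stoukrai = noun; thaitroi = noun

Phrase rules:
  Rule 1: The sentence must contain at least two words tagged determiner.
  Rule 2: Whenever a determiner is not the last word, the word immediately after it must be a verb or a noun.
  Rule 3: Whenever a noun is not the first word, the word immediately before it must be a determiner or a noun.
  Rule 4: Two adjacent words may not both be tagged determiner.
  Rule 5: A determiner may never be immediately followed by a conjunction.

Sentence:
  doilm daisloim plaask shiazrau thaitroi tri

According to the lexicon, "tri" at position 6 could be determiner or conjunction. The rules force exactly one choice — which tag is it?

Candidates per position — 1:doilm {verb}; 2:daisloim {noun,conjunction}; 3:plaask {noun,determiner}; 4:shiazrau {noun,determiner}; 5:thaitroi {noun}; 6:tri {determiner,conjunction}.
At position 2, choosing noun makes rule 3 impossible to satisfy; hence conjunction.
At position 3, choosing noun makes rule 3 impossible to satisfy; hence determiner.
At position 4, choosing determiner makes rule 2 impossible to satisfy; hence noun.
At position 6, choosing conjunction makes rule 1 impossible to satisfy; hence determiner.
The only consistent sequence is: verb conjunction determiner noun noun determiner.
Rule-by-rule: rule 1 satisfied; rule 2 satisfied; rule 3 satisfied; rule 4 satisfied; rule 5 satisfied.

determiner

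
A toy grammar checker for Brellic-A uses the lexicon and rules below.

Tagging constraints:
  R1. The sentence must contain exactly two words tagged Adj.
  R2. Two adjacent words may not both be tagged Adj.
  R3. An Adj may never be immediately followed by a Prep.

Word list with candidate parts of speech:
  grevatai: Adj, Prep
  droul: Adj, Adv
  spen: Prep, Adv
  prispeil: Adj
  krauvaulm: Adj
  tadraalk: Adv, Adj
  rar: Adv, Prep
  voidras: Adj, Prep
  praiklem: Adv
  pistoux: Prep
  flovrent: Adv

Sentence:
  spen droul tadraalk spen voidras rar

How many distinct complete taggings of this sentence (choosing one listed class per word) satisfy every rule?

6

Candidates per position — 1:spen {Prep,Adv}; 2:droul {Adj,Adv}; 3:tadraalk {Adv,Adj}; 4:spen {Prep,Adv}; 5:voidras {Adj,Prep}; 6:rar {Adv,Prep}.
There are 64 candidate sequences in total.
Checking each against the rules leaves 6 sequences.
Count = 6.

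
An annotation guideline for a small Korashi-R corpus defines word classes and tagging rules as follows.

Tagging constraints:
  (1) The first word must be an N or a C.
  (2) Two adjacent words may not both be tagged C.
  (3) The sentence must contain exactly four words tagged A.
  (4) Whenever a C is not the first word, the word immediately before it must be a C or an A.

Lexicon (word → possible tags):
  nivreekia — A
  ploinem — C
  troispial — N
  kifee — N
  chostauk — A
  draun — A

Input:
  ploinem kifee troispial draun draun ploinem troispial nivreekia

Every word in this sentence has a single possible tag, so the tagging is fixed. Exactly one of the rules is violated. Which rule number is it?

Fixed tagging: C N N A A C N A.
Applying the rules: R1 ✓, R2 ✓, R3 ✗, R4 ✓.
Only rule 3 fails.

3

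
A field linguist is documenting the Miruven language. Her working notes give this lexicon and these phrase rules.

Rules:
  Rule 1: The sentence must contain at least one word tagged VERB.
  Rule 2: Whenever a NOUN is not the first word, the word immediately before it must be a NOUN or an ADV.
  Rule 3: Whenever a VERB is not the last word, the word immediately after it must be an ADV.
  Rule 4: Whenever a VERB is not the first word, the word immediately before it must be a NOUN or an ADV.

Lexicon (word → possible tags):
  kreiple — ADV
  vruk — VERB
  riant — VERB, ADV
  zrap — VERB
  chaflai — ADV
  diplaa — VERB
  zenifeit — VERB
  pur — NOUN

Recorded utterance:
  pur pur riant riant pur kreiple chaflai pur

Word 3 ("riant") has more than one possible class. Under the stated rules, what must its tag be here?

Candidates per position — 1:pur {NOUN}; 2:pur {NOUN}; 3:riant {VERB,ADV}; 4:riant {VERB,ADV}; 5:pur {NOUN}; 6:kreiple {ADV}; 7:chaflai {ADV}; 8:pur {NOUN}.
At position 4, choosing VERB makes rule 2 impossible to satisfy; hence ADV.
At position 3, choosing ADV makes rule 1 impossible to satisfy; hence VERB.
So the tagging must be: NOUN NOUN VERB ADV NOUN ADV ADV NOUN.
Check: rule 1 satisfied; rule 2 satisfied; rule 3 satisfied; rule 4 satisfied.

VERB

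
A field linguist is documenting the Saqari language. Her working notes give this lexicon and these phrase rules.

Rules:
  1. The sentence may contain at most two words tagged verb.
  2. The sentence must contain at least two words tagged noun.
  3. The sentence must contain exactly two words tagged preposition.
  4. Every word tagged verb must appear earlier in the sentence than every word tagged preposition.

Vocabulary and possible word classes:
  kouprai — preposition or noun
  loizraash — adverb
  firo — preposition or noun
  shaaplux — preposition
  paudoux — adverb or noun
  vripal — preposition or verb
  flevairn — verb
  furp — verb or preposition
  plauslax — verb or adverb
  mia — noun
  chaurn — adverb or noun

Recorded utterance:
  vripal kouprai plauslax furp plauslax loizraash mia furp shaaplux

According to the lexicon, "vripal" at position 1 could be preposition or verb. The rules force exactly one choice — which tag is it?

Candidates per position — 1:vripal {preposition,verb}; 2:kouprai {preposition,noun}; 3:plauslax {verb,adverb}; 4:furp {verb,preposition}; 5:plauslax {verb,adverb}; 6:loizraash {adverb}; 7:mia {noun}; 8:furp {verb,preposition}; 9:shaaplux {preposition}.
Position 2: tagging it preposition would leave rule 2 unsatisfiable, so it must be noun.
Position 1: the remaining choice is settled jointly with positions 3, 4, 5, 8 — only verb at position 1 is part of a tagging that satisfies every rule.
The only consistent sequence is: verb noun adverb verb adverb adverb noun preposition preposition.
Verifying each rule — rule 1 ok; rule 2 ok; rule 3 ok; rule 4 ok.

verb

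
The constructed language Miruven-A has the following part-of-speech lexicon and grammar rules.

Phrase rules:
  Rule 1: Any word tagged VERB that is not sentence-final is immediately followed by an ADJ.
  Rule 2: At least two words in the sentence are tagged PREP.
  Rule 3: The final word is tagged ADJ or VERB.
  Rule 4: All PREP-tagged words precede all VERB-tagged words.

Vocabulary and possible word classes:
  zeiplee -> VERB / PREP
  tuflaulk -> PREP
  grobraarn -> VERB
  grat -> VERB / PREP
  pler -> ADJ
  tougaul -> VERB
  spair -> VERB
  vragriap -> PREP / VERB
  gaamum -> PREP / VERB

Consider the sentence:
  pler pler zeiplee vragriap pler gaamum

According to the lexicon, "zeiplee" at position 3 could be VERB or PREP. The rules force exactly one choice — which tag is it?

Candidates per position — 1:pler {ADJ}; 2:pler {ADJ}; 3:zeiplee {VERB,PREP}; 4:vragriap {PREP,VERB}; 5:pler {ADJ}; 6:gaamum {PREP,VERB}.
At position 3, choosing VERB makes rule 1 impossible to satisfy; hence PREP.
At position 6, choosing PREP makes rule 3 impossible to satisfy; hence VERB.
At position 4, choosing VERB makes rule 2 impossible to satisfy; hence PREP.
So the tagging must be: ADJ ADJ PREP PREP ADJ VERB.
Rule-by-rule: rule 1 ok; rule 2 ok; rule 3 ok; rule 4 ok.

PREP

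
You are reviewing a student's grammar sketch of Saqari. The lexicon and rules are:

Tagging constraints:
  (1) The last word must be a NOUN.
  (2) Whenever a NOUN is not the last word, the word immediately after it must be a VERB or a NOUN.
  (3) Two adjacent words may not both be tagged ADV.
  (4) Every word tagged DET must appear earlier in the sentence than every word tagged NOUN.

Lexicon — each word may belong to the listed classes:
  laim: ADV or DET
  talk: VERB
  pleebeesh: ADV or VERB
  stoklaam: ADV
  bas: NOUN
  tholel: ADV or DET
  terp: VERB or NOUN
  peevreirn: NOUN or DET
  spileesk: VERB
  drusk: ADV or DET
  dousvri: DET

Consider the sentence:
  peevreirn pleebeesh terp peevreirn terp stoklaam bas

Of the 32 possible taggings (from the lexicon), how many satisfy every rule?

8

Candidates per position — 1:peevreirn {NOUN,DET}; 2:pleebeesh {ADV,VERB}; 3:terp {VERB,NOUN}; 4:peevreirn {NOUN,DET}; 5:terp {VERB,NOUN}; 6:stoklaam {ADV}; 7:bas {NOUN}.
There are 32 candidate sequences in total.
Checking each against the rules leaves 8 sequences.
Count = 8.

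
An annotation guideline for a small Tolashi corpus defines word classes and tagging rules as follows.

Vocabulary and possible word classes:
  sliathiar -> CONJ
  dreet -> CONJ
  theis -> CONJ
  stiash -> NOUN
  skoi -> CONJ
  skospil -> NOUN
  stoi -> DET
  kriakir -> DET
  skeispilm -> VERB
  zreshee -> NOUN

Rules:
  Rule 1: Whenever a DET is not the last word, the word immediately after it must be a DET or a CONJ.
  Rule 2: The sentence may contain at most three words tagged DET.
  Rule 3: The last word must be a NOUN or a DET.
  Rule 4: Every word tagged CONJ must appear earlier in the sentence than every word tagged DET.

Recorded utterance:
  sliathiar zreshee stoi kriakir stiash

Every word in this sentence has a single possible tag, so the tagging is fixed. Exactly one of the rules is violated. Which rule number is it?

Fixed tagging: CONJ NOUN DET DET NOUN.
Applying the rules: R1 fail, R2 pass, R3 pass, R4 pass.
Only rule 1 fails.

1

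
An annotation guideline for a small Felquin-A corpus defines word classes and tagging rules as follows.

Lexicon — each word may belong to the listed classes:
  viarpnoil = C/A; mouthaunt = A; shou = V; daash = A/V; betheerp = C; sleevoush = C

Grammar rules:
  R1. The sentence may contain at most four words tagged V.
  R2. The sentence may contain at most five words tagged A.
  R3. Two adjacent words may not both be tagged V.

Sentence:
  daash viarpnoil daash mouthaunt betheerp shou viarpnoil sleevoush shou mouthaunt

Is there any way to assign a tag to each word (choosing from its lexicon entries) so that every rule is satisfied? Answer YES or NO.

Candidates per position — 1:daash {A,V}; 2:viarpnoil {C,A}; 3:daash {A,V}; 4:mouthaunt {A}; 5:betheerp {C}; 6:shou {V}; 7:viarpnoil {C,A}; 8:sleevoush {C}; 9:shou {V}; 10:mouthaunt {A}.
One satisfying assignment: V C A A C V C C V A.
Checking: rule 1 satisfied; rule 2 satisfied; rule 3 satisfied.

YES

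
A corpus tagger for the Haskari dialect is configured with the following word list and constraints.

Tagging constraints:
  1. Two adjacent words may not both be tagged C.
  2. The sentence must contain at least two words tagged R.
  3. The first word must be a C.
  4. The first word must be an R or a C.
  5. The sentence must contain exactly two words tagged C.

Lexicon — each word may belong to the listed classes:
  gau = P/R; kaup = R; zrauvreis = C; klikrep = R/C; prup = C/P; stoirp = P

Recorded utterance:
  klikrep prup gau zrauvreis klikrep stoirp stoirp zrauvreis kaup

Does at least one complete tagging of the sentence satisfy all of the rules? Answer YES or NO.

NO

Candidates per position — 1:klikrep {R,C}; 2:prup {C,P}; 3:gau {P,R}; 4:zrauvreis {C}; 5:klikrep {R,C}; 6:stoirp {P}; 7:stoirp {P}; 8:zrauvreis {C}; 9:kaup {R}.
Every candidate sequence violates at least one rule; no consistent tagging exists.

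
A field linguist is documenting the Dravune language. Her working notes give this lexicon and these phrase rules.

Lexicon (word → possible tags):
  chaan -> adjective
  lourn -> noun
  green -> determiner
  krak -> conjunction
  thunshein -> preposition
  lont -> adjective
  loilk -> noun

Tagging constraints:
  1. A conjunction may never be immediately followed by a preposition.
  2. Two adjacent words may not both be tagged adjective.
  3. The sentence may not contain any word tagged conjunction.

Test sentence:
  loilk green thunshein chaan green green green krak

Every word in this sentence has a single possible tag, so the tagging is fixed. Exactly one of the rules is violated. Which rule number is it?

Fixed tagging: noun determiner preposition adjective determiner determiner determiner conjunction.
Rule check: R1 ✓, R2 ✓, R3 ✗.
Only rule 3 fails.

3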